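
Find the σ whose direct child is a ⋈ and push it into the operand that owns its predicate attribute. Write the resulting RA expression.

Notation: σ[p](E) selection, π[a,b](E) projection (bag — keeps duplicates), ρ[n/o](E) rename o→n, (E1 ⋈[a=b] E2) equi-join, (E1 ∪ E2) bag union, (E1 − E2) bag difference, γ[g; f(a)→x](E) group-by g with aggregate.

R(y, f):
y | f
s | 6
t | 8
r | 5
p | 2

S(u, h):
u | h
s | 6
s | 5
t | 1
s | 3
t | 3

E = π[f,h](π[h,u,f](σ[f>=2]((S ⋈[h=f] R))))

σ filters on f, owned by the right side.
E' = π[f,h](π[h,u,f]((S ⋈[h=f] σ[f>=2](R))))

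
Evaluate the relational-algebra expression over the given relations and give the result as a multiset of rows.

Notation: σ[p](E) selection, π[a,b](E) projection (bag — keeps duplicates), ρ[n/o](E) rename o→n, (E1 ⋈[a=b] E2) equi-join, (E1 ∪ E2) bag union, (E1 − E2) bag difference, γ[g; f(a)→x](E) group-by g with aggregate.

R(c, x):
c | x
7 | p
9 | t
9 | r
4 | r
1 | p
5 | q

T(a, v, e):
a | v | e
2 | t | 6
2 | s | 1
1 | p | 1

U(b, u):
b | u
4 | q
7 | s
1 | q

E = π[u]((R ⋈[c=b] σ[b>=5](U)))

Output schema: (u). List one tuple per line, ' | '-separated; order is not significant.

Per-node cardinality:
  R → 6
  U → 3
  σ[b>=5](U) → 1
  (R ⋈[c=b] σ[b>=5](U)) → 1
  π[u]((R ⋈[c=b] σ[b>=5](U))) → 1

== RESULT ==
u
s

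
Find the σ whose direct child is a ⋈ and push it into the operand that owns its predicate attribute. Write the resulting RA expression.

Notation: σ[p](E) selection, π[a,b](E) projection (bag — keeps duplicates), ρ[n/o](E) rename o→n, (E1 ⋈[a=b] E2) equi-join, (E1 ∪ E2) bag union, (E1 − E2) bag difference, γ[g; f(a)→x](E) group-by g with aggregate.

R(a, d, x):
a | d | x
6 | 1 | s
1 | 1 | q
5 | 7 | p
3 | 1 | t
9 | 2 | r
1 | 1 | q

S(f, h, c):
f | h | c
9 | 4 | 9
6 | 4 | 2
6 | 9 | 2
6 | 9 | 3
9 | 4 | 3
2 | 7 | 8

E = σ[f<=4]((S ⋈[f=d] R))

σ filters on f, owned by the left side.
E' = (σ[f<=4](S) ⋈[f=d] R)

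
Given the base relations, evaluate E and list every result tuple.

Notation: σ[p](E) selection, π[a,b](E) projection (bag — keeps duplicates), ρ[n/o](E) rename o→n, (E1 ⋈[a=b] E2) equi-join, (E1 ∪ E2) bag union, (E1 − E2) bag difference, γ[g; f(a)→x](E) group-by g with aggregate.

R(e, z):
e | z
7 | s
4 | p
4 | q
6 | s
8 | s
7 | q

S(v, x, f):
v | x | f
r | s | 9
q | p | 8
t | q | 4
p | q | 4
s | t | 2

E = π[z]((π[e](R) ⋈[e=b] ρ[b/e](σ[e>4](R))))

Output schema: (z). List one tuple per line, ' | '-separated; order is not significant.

Subexpression sizes:
  R → 6
  π[e](R) → 6
  R → 6
  σ[e>4](R) → 4
  ρ[b/e](σ[e>4](R)) → 4
  (π[e](R) ⋈[e=b] ρ[b/e](σ[e>4](R))) → 6
  π[z]((π[e](R) ⋈[e=b] ρ[b/e](σ[e>4](R)))) → 6

== RESULT ==
z
q
q
s
s
s
s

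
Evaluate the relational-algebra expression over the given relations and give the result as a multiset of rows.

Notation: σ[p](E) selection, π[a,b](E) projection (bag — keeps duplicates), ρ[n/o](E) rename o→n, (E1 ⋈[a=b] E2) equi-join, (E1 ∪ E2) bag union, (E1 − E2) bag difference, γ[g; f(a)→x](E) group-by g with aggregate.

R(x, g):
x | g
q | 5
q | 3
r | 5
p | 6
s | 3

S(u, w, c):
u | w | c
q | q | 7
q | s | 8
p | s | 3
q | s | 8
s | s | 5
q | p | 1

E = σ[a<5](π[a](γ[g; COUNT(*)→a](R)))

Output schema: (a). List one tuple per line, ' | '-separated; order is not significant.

Stepwise |·|:
  R → 5
  γ[g; COUNT(*)→a](R) → 3
  π[a](γ[g; COUNT(*)→a](R)) → 3
  σ[a<5](π[a](γ[g; COUNT(*)→a](R))) → 3

== RESULT ==
a
1
2
2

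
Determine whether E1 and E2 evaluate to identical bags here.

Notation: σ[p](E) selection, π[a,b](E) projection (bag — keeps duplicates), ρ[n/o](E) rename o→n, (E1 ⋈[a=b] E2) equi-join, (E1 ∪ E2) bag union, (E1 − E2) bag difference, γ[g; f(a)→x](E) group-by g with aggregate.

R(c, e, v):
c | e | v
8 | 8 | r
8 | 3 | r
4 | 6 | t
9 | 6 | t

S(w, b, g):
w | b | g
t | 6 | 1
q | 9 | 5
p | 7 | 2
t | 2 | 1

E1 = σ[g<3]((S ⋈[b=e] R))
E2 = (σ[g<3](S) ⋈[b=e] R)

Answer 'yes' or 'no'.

E1 per-node cardinality:
  S → 4
  R → 4
  (S ⋈[b=e] R) → 2
  σ[g<3]((S ⋈[b=e] R)) → 2
E2 per-node cardinality:
  S → 4
  σ[g<3](S) → 3
  R → 4
  (σ[g<3](S) ⋈[b=e] R) → 2

E1 and E2 produce the same multiset:
w | b | g | c | e | v
t | 6 | 1 | 4 | 6 | t
t | 6 | 1 | 9 | 6 | t

yes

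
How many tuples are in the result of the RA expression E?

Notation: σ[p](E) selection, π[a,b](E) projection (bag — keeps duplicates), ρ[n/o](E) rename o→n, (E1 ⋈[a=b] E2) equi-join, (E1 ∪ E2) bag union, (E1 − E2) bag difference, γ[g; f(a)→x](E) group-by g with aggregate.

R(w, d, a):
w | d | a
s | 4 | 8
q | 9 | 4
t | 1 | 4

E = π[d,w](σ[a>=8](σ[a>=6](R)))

Subexpression sizes:
  R → 3
  σ[a>=6](R) → 1
  σ[a>=8](σ[a>=6](R)) → 1
  π[d,w](σ[a>=8](σ[a>=6](R))) → 1

|E| = 1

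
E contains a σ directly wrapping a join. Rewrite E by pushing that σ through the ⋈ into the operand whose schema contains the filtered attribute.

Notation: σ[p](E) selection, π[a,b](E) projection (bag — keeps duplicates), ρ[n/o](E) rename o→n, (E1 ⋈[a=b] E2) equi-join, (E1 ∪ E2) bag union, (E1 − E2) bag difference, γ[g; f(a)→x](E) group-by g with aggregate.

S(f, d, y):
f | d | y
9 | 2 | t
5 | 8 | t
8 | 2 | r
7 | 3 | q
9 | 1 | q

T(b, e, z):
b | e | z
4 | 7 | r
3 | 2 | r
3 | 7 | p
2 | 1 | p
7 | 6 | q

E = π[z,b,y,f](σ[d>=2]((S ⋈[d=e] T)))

σ filters on d, owned by the left side.
E' = π[z,b,y,f]((σ[d>=2](S) ⋈[d=e] T))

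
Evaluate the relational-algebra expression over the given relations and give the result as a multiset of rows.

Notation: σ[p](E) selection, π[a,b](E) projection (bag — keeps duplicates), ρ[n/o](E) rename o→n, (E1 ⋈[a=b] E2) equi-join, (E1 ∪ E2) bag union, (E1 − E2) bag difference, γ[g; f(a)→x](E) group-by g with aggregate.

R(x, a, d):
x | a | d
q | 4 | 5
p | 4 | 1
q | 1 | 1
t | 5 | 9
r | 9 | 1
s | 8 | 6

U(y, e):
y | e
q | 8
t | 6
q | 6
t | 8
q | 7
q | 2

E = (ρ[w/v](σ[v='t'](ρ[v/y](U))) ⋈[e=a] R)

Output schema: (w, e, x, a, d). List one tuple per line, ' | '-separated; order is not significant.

Row counts bottom-up:
  U → 6
  ρ[v/y](U) → 6
  σ[v='t'](ρ[v/y](U)) → 2
  ρ[w/v](σ[v='t'](ρ[v/y](U))) → 2
  R → 6
  (ρ[w/v](σ[v='t'](ρ[v/y](U))) ⋈[e=a] R) → 1

== RESULT ==
w | e | x | a | d
t | 8 | s | 8 | 6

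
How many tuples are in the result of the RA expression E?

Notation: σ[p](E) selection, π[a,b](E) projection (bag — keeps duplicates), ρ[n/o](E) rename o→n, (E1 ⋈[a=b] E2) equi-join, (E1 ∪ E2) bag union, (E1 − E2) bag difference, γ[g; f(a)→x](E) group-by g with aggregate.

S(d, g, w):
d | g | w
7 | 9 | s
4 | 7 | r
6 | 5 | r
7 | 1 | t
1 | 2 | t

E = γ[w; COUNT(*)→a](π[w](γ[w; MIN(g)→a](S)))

Row counts bottom-up:
  S → 5
  γ[w; MIN(g)→a](S) → 3
  π[w](γ[w; MIN(g)→a](S)) → 3
  γ[w; COUNT(*)→a](π[w](γ[w; MIN(g)→a](S))) → 3

|E| = 3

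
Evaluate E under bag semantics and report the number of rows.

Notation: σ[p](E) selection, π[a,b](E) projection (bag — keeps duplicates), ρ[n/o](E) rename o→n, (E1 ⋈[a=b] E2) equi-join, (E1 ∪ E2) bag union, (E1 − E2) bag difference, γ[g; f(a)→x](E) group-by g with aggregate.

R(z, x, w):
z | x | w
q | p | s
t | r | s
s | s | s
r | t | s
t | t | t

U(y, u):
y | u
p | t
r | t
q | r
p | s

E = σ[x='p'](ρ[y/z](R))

Per-node cardinality:
  R → 5
  ρ[y/z](R) → 5
  σ[x='p'](ρ[y/z](R)) → 1

|E| = 1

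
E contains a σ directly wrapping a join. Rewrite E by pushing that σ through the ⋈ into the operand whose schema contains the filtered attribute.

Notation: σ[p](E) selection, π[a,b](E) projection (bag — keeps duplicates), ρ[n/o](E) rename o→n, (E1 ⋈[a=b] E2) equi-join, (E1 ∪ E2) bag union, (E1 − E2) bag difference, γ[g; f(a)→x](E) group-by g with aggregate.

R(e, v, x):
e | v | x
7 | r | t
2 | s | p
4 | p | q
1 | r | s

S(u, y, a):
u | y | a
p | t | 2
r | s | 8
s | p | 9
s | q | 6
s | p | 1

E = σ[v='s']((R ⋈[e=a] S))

σ filters on v, owned by the left side.
E' = (σ[v='s'](R) ⋈[e=a] S)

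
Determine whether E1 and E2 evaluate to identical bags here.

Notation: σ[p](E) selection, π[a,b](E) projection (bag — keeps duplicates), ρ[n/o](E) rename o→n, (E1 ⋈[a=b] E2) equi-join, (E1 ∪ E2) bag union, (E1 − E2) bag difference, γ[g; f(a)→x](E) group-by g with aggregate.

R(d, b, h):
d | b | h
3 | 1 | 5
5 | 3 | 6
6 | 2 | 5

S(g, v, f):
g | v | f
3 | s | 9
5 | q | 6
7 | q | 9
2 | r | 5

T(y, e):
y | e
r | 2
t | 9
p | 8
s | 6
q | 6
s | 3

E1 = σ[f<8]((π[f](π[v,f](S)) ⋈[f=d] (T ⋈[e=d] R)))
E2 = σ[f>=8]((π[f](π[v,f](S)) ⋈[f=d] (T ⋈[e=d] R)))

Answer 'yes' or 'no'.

E1 row counts bottom-up:
  S → 4
  π[v,f](S) → 4
  π[f](π[v,f](S)) → 4
  T → 6
  R → 3
  (T ⋈[e=d] R) → 3
  (π[f](π[v,f](S)) ⋈[f=d] (T ⋈[e=d] R)) → 2
  σ[f<8]((π[f](π[v,f](S)) ⋈[f=d] (T ⋈[e=d] R))) → 2
E2 row counts bottom-up:
  S → 4
  π[v,f](S) → 4
  π[f](π[v,f](S)) → 4
  T → 6
  R → 3
  (T ⋈[e=d] R) → 3
  (π[f](π[v,f](S)) ⋈[f=d] (T ⋈[e=d] R)) → 2
  σ[f>=8]((π[f](π[v,f](S)) ⋈[f=d] (T ⋈[e=d] R))) → 0

E1 result:
f | y | e | d | b | h
6 | q | 6 | 6 | 2 | 5
6 | s | 6 | 6 | 2 | 5
E2 result:
f | y | e | d | b | h
(0 rows)
Witness: (6, 's', 6, 6, 2, 5) appears 1× in E1 but 0× in E2.

no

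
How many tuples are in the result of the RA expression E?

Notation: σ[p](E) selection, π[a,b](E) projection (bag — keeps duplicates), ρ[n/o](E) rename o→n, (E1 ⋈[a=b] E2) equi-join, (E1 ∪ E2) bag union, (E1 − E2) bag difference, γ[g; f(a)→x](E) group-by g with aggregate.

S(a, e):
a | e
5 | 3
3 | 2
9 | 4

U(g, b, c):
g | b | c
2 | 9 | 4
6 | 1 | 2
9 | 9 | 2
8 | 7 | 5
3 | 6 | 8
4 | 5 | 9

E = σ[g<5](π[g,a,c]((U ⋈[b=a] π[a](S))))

Row counts bottom-up:
  U → 6
  S → 3
  π[a](S) → 3
  (U ⋈[b=a] π[a](S)) → 3
  π[g,a,c]((U ⋈[b=a] π[a](S))) → 3
  σ[g<5](π[g,a,c]((U ⋈[b=a] π[a](S)))) → 2

|E| = 2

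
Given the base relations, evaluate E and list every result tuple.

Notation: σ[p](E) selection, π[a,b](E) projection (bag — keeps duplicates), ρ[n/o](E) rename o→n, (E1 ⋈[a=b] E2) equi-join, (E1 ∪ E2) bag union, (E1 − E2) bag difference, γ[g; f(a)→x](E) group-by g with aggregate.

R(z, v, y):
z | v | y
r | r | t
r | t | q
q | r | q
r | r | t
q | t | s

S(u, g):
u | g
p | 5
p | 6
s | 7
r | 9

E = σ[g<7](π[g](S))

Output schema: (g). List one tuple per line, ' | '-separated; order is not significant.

Row counts bottom-up:
  S → 4
  π[g](S) → 4
  σ[g<7](π[g](S)) → 2

== RESULT ==
g
5
6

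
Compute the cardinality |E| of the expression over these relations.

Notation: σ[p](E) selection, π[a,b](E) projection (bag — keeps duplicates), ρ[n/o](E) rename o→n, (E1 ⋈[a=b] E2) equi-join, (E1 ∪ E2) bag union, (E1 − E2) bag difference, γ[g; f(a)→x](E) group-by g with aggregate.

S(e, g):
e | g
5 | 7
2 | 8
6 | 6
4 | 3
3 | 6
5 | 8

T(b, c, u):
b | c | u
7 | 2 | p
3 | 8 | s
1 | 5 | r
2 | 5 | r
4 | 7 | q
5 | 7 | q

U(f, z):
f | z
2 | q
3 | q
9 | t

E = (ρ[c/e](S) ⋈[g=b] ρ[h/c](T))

Per-node cardinality:
  S → 6
  ρ[c/e](S) → 6
  T → 6
  ρ[h/c](T) → 6
  (ρ[c/e](S) ⋈[g=b] ρ[h/c](T)) → 2

|E| = 2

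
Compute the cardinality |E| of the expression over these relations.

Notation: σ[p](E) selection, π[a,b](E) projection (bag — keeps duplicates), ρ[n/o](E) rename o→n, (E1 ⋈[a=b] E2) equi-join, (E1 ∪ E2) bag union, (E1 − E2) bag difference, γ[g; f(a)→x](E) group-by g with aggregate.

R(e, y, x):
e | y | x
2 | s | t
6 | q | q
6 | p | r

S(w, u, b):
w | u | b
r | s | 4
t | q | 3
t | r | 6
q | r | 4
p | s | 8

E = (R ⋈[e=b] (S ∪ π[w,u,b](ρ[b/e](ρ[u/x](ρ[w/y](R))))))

Per-node cardinality:
  R → 3
  S → 5
  R → 3
  ρ[w/y](R) → 3
  ρ[u/x](ρ[w/y](R)) → 3
  ρ[b/e](ρ[u/x](ρ[w/y](R))) → 3
  π[w,u,b](ρ[b/e](ρ[u/x](ρ[w/y](R)))) → 3
  (S ∪ π[w,u,b](ρ[b/e](ρ[u/x](ρ[w/y](R))))) → 8
  (R ⋈[e=b] (S ∪ π[w,u,b](ρ[b/e](ρ[u/x](ρ[w/y](R)))))) → 7

|E| = 7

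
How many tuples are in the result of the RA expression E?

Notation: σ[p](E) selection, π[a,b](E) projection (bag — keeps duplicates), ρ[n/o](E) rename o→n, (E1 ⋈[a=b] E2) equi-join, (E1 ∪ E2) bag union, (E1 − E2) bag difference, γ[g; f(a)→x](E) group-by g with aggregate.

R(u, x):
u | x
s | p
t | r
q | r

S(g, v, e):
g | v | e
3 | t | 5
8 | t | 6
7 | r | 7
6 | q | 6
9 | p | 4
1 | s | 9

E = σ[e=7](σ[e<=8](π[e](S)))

Per-node cardinality:
  S → 6
  π[e](S) → 6
  σ[e<=8](π[e](S)) → 5
  σ[e=7](σ[e<=8](π[e](S))) → 1

|E| = 1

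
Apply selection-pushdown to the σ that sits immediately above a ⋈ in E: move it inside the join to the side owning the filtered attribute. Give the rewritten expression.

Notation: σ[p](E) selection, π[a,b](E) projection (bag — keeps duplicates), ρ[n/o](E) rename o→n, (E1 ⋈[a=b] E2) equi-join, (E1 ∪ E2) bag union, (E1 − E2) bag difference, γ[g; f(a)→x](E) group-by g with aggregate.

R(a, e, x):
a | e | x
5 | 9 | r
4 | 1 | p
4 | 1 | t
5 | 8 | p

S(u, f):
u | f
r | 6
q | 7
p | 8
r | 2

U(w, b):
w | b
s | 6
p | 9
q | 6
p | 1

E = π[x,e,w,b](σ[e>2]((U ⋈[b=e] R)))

σ filters on e, owned by the right side.
E' = π[x,e,w,b]((U ⋈[b=e] σ[e>2](R)))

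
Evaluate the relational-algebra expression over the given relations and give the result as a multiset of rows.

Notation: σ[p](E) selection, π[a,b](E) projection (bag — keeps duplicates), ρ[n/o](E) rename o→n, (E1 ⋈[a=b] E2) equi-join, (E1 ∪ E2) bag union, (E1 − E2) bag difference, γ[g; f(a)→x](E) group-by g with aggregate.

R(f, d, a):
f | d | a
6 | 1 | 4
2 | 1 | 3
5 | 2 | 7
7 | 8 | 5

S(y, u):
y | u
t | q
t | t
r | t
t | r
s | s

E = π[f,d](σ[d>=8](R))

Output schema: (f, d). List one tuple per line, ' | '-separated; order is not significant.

Per-node cardinality:
  R → 4
  σ[d>=8](R) → 1
  π[f,d](σ[d>=8](R)) → 1

== RESULT ==
f | d
7 | 8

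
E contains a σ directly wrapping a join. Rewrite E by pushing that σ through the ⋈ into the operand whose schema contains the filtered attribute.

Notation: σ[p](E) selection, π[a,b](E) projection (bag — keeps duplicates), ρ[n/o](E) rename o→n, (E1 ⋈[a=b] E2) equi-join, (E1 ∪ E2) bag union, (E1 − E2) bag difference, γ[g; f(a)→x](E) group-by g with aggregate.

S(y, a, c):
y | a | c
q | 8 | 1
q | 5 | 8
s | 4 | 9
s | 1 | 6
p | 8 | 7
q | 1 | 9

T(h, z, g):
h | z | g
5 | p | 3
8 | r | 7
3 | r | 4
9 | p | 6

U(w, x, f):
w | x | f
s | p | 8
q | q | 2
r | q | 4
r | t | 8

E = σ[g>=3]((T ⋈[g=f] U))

σ filters on g, owned by the left side.
E' = (σ[g>=3](T) ⋈[g=f] U)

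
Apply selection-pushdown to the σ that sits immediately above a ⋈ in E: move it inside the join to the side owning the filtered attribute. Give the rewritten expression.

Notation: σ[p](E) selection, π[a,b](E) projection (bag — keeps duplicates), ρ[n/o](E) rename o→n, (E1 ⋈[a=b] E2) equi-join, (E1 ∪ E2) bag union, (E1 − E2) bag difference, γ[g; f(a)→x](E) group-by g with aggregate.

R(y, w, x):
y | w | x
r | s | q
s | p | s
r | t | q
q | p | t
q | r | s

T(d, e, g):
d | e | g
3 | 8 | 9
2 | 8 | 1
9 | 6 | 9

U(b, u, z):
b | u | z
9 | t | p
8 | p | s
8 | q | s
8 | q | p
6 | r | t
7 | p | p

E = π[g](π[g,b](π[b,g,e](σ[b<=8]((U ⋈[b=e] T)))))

σ filters on b, owned by the left side.
E' = π[g](π[g,b](π[b,g,e]((σ[b<=8](U) ⋈[b=e] T))))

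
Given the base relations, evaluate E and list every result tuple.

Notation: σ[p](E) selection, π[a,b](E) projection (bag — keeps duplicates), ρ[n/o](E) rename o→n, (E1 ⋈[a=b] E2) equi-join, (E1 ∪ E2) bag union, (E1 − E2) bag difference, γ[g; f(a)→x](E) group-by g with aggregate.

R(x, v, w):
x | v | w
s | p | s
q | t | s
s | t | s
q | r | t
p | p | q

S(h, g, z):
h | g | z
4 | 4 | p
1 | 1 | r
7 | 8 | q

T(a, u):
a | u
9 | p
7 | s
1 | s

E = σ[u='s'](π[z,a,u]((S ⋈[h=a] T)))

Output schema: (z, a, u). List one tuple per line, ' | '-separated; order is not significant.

Per-node cardinality:
  S → 3
  T → 3
  (S ⋈[h=a] T) → 2
  π[z,a,u]((S ⋈[h=a] T)) → 2
  σ[u='s'](π[z,a,u]((S ⋈[h=a] T))) → 2

== RESULT ==
z | a | u
q | 7 | s
r | 1 | s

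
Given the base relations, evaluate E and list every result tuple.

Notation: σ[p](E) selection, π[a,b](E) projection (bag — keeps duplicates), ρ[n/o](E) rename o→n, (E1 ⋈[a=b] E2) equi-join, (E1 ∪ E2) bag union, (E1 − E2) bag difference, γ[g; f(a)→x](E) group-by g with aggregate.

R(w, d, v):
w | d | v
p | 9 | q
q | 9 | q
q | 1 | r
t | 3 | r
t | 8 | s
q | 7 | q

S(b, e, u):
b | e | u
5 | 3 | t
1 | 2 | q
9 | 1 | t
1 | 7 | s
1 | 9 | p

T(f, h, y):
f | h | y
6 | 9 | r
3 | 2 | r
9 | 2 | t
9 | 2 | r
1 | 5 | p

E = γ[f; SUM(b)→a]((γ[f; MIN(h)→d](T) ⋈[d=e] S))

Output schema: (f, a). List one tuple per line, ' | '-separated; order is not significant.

Stepwise |·|:
  T → 5
  γ[f; MIN(h)→d](T) → 4
  S → 5
  (γ[f; MIN(h)→d](T) ⋈[d=e] S) → 3
  γ[f; SUM(b)→a]((γ[f; MIN(h)→d](T) ⋈[d=e] S)) → 3

== RESULT ==
f | a
3 | 1
6 | 1
9 | 1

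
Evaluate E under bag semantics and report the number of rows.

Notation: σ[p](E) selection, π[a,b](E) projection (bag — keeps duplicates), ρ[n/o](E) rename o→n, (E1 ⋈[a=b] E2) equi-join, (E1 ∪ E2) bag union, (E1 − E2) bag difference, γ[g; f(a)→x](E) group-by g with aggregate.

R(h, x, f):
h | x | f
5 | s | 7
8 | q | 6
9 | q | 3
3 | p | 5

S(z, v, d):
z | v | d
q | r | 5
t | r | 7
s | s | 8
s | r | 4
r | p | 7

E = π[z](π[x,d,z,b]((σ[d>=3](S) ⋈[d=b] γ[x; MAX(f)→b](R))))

Per-node cardinality:
  S → 5
  σ[d>=3](S) → 5
  R → 4
  γ[x; MAX(f)→b](R) → 3
  (σ[d>=3](S) ⋈[d=b] γ[x; MAX(f)→b](R)) → 3
  π[x,d,z,b]((σ[d>=3](S) ⋈[d=b] γ[x; MAX(f)→b](R))) → 3
  π[z](π[x,d,z,b]((σ[d>=3](S) ⋈[d=b] γ[x; MAX(f)→b](R)))) → 3

|E| = 3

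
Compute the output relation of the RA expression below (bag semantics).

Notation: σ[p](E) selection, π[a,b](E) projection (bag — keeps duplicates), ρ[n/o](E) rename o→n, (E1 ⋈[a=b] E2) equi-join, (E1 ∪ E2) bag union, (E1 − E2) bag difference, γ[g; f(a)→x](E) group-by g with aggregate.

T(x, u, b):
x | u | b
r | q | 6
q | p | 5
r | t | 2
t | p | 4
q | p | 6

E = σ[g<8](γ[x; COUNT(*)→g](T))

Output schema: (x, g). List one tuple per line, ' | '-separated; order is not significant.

Stepwise |·|:
  T → 5
  γ[x; COUNT(*)→g](T) → 3
  σ[g<8](γ[x; COUNT(*)→g](T)) → 3

== RESULT ==
x | g
q | 2
r | 2
t | 1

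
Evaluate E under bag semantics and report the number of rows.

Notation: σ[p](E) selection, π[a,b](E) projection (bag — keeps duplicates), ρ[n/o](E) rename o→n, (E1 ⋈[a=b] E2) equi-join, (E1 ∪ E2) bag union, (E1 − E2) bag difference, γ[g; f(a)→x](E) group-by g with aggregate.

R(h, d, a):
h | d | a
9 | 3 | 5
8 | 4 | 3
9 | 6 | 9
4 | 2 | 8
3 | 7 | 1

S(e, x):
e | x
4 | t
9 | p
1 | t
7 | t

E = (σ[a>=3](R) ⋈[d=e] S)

Row counts bottom-up:
  R → 5
  σ[a>=3](R) → 4
  S → 4
  (σ[a>=3](R) ⋈[d=e] S) → 1

|E| = 1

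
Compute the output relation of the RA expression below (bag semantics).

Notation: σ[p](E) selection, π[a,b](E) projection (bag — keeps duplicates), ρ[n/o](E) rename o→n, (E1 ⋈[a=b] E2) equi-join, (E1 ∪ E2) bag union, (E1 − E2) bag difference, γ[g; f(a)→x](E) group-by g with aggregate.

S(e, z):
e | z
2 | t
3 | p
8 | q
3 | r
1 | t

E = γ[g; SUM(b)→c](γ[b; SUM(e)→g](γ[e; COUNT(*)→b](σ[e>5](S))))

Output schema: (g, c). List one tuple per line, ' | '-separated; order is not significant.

Per-node cardinality:
  S → 5
  σ[e>5](S) → 1
  γ[e; COUNT(*)→b](σ[e>5](S)) → 1
  γ[b; SUM(e)→g](γ[e; COUNT(*)→b](σ[e>5](S))) → 1
  γ[g; SUM(b)→c](γ[b; SUM(e)→g](γ[e; COUNT(*)→b](σ[e>5](S)))) → 1

== RESULT ==
g | c
8 | 1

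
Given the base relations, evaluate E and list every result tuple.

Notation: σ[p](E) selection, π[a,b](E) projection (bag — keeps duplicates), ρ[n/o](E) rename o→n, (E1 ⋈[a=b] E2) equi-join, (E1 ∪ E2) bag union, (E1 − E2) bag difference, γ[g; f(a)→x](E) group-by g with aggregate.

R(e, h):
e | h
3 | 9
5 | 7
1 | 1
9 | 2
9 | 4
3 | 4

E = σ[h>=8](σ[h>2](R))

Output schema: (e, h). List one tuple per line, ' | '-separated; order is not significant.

Stepwise |·|:
  R → 6
  σ[h>2](R) → 4
  σ[h>=8](σ[h>2](R)) → 1

== RESULT ==
e | h
3 | 9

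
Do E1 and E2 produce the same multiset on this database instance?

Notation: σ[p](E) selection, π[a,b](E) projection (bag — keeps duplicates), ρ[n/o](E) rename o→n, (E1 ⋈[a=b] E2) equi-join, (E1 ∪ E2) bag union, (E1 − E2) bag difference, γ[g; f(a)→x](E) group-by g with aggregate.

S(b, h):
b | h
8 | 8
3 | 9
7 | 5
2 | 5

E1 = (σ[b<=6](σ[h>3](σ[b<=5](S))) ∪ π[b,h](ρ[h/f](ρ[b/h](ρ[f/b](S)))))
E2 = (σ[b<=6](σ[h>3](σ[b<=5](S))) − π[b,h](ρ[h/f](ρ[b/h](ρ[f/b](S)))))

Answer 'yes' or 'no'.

E1 stepwise |·|:
  S → 4
  σ[b<=5](S) → 2
  σ[h>3](σ[b<=5](S)) → 2
  σ[b<=6](σ[h>3](σ[b<=5](S))) → 2
  S → 4
  ρ[f/b](S) → 4
  ρ[b/h](ρ[f/b](S)) → 4
  ρ[h/f](ρ[b/h](ρ[f/b](S))) → 4
  π[b,h](ρ[h/f](ρ[b/h](ρ[f/b](S)))) → 4
  (σ[b<=6](σ[h>3](σ[b<=5](S))) ∪ π[b,h](ρ[h/f](ρ[b/h](ρ[f/b](S))))) → 6
E2 stepwise |·|:
  S → 4
  σ[b<=5](S) → 2
  σ[h>3](σ[b<=5](S)) → 2
  σ[b<=6](σ[h>3](σ[b<=5](S))) → 2
  S → 4
  ρ[f/b](S) → 4
  ρ[b/h](ρ[f/b](S)) → 4
  ρ[h/f](ρ[b/h](ρ[f/b](S))) → 4
  π[b,h](ρ[h/f](ρ[b/h](ρ[f/b](S)))) → 4
  (σ[b<=6](σ[h>3](σ[b<=5](S))) − π[b,h](ρ[h/f](ρ[b/h](ρ[f/b](S))))) → 2

E1 result:
b | h
2 | 5
3 | 9
5 | 2
5 | 7
8 | 8
9 | 3
E2 result:
b | h
2 | 5
3 | 9
Witness: (8, 8) appears 1× in E1 but 0× in E2.

no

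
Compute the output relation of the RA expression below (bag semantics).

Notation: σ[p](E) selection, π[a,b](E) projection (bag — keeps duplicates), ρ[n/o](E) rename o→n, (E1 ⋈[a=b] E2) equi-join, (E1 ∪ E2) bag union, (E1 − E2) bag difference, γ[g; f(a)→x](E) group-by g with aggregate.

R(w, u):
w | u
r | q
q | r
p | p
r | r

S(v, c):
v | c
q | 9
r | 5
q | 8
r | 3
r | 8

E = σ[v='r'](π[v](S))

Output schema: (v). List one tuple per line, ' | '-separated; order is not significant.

Stepwise |·|:
  S → 5
  π[v](S) → 5
  σ[v='r'](π[v](S)) → 3

== RESULT ==
v
r
r
r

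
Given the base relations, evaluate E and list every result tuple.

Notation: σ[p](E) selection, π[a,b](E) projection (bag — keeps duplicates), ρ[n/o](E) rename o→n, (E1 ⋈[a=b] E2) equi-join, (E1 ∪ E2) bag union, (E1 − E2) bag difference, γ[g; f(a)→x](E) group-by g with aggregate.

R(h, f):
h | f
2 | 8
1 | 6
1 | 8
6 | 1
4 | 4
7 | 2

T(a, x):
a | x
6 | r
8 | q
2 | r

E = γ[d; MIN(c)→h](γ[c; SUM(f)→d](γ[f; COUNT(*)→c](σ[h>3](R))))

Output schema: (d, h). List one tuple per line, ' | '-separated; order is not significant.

Stepwise |·|:
  R → 6
  σ[h>3](R) → 3
  γ[f; COUNT(*)→c](σ[h>3](R)) → 3
  γ[c; SUM(f)→d](γ[f; COUNT(*)→c](σ[h>3](R))) → 1
  γ[d; MIN(c)→h](γ[c; SUM(f)→d](γ[f; COUNT(*)→c](σ[h>3](R)))) → 1

== RESULT ==
d | h
7 | 1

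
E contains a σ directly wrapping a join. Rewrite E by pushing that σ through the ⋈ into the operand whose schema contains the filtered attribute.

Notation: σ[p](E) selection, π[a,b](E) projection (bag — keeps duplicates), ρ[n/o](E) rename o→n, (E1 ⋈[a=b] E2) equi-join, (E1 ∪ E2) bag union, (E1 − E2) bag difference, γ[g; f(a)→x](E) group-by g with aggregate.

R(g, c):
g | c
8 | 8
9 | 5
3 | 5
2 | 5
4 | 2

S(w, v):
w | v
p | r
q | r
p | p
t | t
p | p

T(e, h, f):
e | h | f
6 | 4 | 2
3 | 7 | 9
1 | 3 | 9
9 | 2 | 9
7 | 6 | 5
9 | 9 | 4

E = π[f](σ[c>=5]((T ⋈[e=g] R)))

σ filters on c, owned by the right side.
E' = π[f]((T ⋈[e=g] σ[c>=5](R)))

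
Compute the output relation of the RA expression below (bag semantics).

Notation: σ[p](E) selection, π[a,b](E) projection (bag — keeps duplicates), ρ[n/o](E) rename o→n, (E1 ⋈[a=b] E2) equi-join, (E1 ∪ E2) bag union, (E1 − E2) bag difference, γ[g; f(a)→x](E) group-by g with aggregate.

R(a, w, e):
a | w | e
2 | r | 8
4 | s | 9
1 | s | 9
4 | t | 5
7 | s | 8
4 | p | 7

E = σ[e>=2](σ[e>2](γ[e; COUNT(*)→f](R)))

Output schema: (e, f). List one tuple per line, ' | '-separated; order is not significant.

Per-node cardinality:
  R → 6
  γ[e; COUNT(*)→f](R) → 4
  σ[e>2](γ[e; COUNT(*)→f](R)) → 4
  σ[e>=2](σ[e>2](γ[e; COUNT(*)→f](R))) → 4

== RESULT ==
e | f
5 | 1
7 | 1
8 | 2
9 | 2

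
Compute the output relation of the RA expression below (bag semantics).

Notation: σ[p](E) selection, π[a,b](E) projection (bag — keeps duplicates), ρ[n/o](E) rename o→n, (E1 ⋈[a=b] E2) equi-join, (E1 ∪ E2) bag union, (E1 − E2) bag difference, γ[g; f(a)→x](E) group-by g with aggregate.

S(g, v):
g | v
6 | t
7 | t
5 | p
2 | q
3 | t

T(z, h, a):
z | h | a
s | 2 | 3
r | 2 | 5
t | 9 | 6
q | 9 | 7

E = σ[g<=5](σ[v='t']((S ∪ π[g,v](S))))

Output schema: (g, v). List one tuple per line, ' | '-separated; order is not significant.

Subexpression sizes:
  S → 5
  S → 5
  π[g,v](S) → 5
  (S ∪ π[g,v](S)) → 10
  σ[v='t']((S ∪ π[g,v](S))) → 6
  σ[g<=5](σ[v='t']((S ∪ π[g,v](S)))) → 2

== RESULT ==
g | v
3 | t
3 | t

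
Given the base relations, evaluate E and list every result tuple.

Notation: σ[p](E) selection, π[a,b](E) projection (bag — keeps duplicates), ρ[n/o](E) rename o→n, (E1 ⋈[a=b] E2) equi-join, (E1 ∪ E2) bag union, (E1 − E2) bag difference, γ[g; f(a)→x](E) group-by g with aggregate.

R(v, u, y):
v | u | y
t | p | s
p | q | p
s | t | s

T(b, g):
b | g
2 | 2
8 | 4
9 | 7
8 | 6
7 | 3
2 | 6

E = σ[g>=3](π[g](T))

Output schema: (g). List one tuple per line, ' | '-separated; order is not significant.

Per-node cardinality:
  T → 6
  π[g](T) → 6
  σ[g>=3](π[g](T)) → 5

== RESULT ==
g
3
4
6
6
7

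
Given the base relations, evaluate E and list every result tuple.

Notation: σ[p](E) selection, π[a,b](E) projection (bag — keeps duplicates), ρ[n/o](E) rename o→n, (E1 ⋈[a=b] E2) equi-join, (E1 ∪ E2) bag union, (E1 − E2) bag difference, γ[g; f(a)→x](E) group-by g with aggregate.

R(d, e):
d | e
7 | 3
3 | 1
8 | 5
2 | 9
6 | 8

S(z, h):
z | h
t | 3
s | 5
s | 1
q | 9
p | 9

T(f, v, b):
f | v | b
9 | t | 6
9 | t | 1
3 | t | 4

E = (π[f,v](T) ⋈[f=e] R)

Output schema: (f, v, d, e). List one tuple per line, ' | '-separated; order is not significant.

Per-node cardinality:
  T → 3
  π[f,v](T) → 3
  R → 5
  (π[f,v](T) ⋈[f=e] R) → 3

== RESULT ==
f | v | d | e
3 | t | 7 | 3
9 | t | 2 | 9
9 | t | 2 | 9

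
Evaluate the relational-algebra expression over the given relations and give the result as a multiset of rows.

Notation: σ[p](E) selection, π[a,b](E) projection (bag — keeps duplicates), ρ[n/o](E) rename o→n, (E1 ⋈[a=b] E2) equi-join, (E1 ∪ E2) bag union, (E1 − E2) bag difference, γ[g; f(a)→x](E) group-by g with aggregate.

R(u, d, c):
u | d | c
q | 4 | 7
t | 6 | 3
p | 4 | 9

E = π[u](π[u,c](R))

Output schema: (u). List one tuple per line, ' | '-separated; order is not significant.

Stepwise |·|:
  R → 3
  π[u,c](R) → 3
  π[u](π[u,c](R)) → 3

== RESULT ==
u
p
q
t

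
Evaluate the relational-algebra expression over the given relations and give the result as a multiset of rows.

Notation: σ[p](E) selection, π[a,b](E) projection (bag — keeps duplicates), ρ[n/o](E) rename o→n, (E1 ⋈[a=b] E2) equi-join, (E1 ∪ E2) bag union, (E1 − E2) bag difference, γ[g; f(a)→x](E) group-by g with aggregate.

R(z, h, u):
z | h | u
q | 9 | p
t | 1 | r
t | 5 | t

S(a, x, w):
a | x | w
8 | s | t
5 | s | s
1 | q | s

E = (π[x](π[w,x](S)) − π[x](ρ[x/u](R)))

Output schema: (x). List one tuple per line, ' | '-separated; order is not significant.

Subexpression sizes:
  S → 3
  π[w,x](S) → 3
  π[x](π[w,x](S)) → 3
  R → 3
  ρ[x/u](R) → 3
  π[x](ρ[x/u](R)) → 3
  (π[x](π[w,x](S)) − π[x](ρ[x/u](R))) → 3

== RESULT ==
x
q
s
s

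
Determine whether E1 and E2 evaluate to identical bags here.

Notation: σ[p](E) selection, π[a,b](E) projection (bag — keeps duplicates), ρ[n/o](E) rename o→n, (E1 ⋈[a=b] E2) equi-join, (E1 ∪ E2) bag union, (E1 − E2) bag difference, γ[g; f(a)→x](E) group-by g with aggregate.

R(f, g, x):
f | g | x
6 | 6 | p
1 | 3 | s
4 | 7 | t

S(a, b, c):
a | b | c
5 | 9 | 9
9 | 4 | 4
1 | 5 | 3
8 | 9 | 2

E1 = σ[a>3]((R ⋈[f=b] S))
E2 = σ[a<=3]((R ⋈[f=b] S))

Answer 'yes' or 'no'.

E1 per-node cardinality:
  R → 3
  S → 4
  (R ⋈[f=b] S) → 1
  σ[a>3]((R ⋈[f=b] S)) → 1
E2 per-node cardinality:
  R → 3
  S → 4
  (R ⋈[f=b] S) → 1
  σ[a<=3]((R ⋈[f=b] S)) → 0

E1 result:
f | g | x | a | b | c
4 | 7 | t | 9 | 4 | 4
E2 result:
f | g | x | a | b | c
(0 rows)
Witness: (4, 7, 't', 9, 4, 4) appears 1× in E1 but 0× in E2.

no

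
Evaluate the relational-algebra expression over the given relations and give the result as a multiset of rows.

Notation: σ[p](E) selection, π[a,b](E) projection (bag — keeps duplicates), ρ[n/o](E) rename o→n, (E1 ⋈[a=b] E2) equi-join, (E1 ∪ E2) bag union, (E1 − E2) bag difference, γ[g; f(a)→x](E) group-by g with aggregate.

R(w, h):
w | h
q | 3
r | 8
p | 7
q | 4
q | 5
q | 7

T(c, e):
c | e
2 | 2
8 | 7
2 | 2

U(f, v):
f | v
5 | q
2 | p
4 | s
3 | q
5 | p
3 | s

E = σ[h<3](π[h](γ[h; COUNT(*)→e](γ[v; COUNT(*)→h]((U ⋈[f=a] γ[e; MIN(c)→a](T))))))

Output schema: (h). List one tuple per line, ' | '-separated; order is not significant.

Row counts bottom-up:
  U → 6
  T → 3
  γ[e; MIN(c)→a](T) → 2
  (U ⋈[f=a] γ[e; MIN(c)→a](T)) → 1
  γ[v; COUNT(*)→h]((U ⋈[f=a] γ[e; MIN(c)→a](T))) → 1
  γ[h; COUNT(*)→e](γ[v; COUNT(*)→h]((U ⋈[f=a] γ[e; MIN(c)→a](T)))) → 1
  π[h](γ[h; COUNT(*)→e](γ[v; COUNT(*)→h]((U ⋈[f=a] γ[e; MIN(c)→a](T))))) → 1
  σ[h<3](π[h](γ[h; COUNT(*)→e](γ[v; COUNT(*)→h]((U ⋈[f=a] γ[e; MIN(c)→a](T)))))) → 1

== RESULT ==
h
1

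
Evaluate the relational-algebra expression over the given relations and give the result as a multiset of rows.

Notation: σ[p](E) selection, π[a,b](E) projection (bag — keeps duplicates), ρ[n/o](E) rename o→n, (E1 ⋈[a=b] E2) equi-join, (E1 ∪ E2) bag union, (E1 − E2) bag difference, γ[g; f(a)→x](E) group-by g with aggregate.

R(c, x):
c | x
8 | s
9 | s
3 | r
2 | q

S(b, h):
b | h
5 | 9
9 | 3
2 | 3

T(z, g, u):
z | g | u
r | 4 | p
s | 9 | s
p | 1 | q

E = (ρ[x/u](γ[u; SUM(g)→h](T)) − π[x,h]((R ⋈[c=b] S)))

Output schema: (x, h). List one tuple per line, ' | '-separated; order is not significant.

Stepwise |·|:
  T → 3
  γ[u; SUM(g)→h](T) → 3
  ρ[x/u](γ[u; SUM(g)→h](T)) → 3
  R → 4
  S → 3
  (R ⋈[c=b] S) → 2
  π[x,h]((R ⋈[c=b] S)) → 2
  (ρ[x/u](γ[u; SUM(g)→h](T)) − π[x,h]((R ⋈[c=b] S))) → 3

== RESULT ==
x | h
p | 4
q | 1
s | 9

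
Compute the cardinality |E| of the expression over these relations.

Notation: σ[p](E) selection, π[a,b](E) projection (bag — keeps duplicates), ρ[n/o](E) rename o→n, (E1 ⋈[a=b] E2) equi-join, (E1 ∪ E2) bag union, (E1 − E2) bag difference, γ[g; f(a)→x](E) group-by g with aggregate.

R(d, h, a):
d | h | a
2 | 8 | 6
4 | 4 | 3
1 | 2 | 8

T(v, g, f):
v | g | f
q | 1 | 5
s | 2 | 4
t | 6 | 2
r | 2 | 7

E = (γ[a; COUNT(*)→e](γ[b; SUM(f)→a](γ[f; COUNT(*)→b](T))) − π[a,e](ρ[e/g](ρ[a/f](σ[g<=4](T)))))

Per-node cardinality:
  T → 4
  γ[f; COUNT(*)→b](T) → 4
  γ[b; SUM(f)→a](γ[f; COUNT(*)→b](T)) → 1
  γ[a; COUNT(*)→e](γ[b; SUM(f)→a](γ[f; COUNT(*)→b](T))) → 1
  T → 4
  σ[g<=4](T) → 3
  ρ[a/f](σ[g<=4](T)) → 3
  ρ[e/g](ρ[a/f](σ[g<=4](T))) → 3
  π[a,e](ρ[e/g](ρ[a/f](σ[g<=4](T)))) → 3
  (γ[a; COUNT(*)→e](γ[b; SUM(f)→a](γ[f; COUNT(*)→b](T))) − π[a,e](ρ[e/g](ρ[a/f](σ[g<=4](T))))) → 1

|E| = 1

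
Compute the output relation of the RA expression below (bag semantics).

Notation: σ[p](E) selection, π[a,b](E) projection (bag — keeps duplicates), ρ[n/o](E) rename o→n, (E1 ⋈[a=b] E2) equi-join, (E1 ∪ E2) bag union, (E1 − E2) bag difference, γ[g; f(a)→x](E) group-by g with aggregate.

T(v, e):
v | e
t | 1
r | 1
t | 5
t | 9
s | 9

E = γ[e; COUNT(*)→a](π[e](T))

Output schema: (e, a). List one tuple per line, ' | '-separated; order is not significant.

Row counts bottom-up:
  T → 5
  π[e](T) → 5
  γ[e; COUNT(*)→a](π[e](T)) → 3

== RESULT ==
e | a
1 | 2
5 | 1
9 | 2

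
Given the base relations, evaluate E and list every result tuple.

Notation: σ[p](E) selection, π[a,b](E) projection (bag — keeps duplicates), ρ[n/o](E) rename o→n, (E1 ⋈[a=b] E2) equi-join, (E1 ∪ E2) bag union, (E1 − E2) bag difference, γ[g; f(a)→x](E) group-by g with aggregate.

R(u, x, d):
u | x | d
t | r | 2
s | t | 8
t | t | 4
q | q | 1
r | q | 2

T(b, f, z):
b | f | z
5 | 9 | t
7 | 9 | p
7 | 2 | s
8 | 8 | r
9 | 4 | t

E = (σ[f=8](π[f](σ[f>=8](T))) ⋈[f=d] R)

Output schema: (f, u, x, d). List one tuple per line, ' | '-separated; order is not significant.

Row counts bottom-up:
  T → 5
  σ[f>=8](T) → 3
  π[f](σ[f>=8](T)) → 3
  σ[f=8](π[f](σ[f>=8](T))) → 1
  R → 5
  (σ[f=8](π[f](σ[f>=8](T))) ⋈[f=d] R) → 1

== RESULT ==
f | u | x | d
8 | s | t | 8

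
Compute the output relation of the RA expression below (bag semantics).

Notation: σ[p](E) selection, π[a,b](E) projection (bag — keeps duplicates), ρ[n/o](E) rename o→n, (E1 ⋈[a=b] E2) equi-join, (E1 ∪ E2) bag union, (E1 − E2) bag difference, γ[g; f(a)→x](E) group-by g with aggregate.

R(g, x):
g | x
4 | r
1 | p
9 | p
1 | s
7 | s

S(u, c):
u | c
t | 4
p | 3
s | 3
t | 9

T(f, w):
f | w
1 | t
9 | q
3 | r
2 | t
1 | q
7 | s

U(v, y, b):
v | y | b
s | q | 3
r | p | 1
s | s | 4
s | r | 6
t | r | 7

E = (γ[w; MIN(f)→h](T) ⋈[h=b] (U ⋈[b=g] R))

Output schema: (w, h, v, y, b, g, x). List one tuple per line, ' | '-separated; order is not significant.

Stepwise |·|:
  T → 6
  γ[w; MIN(f)→h](T) → 4
  U → 5
  R → 5
  (U ⋈[b=g] R) → 4
  (γ[w; MIN(f)→h](T) ⋈[h=b] (U ⋈[b=g] R)) → 5

== RESULT ==
w | h | v | y | b | g | x
q | 1 | r | p | 1 | 1 | p
q | 1 | r | p | 1 | 1 | s
s | 7 | t | r | 7 | 7 | s
t | 1 | r | p | 1 | 1 | p
t | 1 | r | p | 1 | 1 | s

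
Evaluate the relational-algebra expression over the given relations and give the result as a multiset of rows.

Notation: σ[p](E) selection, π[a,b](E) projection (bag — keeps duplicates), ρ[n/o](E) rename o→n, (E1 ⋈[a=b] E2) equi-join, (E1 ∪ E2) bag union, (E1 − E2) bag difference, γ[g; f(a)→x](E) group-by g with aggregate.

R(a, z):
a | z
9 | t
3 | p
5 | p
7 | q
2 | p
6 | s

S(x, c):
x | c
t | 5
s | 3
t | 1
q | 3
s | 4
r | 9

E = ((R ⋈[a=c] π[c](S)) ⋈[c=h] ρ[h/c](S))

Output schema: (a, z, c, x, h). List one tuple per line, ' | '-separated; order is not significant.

Per-node cardinality:
  R → 6
  S → 6
  π[c](S) → 6
  (R ⋈[a=c] π[c](S)) → 4
  S → 6
  ρ[h/c](S) → 6
  ((R ⋈[a=c] π[c](S)) ⋈[c=h] ρ[h/c](S)) → 6

== RESULT ==
a | z | c | x | h
3 | p | 3 | q | 3
3 | p | 3 | q | 3
3 | p | 3 | s | 3
3 | p | 3 | s | 3
5 | p | 5 | t | 5
9 | t | 9 | r | 9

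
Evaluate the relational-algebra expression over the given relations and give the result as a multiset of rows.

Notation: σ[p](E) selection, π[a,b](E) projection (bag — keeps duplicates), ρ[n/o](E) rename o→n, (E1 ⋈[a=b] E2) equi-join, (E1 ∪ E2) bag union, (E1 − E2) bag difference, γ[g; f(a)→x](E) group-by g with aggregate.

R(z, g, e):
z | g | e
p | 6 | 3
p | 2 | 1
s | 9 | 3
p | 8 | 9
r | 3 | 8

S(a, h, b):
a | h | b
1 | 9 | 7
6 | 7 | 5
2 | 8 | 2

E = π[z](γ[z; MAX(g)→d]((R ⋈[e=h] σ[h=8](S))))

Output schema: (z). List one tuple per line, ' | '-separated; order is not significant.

Subexpression sizes:
  R → 5
  S → 3
  σ[h=8](S) → 1
  (R ⋈[e=h] σ[h=8](S)) → 1
  γ[z; MAX(g)→d]((R ⋈[e=h] σ[h=8](S))) → 1
  π[z](γ[z; MAX(g)→d]((R ⋈[e=h] σ[h=8](S)))) → 1

== RESULT ==
z
r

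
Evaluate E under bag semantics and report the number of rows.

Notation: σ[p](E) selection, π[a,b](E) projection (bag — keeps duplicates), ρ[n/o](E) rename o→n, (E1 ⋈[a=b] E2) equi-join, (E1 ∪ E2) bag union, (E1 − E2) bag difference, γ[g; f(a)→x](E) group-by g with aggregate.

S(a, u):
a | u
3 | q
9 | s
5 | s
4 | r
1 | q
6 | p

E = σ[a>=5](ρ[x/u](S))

Row counts bottom-up:
  S → 6
  ρ[x/u](S) → 6
  σ[a>=5](ρ[x/u](S)) → 3

|E| = 3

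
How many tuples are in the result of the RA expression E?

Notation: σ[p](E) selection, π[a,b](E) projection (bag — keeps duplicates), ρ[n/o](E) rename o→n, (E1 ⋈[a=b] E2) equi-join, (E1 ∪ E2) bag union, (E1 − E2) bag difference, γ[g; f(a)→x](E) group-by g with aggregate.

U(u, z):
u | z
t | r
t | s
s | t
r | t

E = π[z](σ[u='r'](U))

Stepwise |·|:
  U → 4
  σ[u='r'](U) → 1
  π[z](σ[u='r'](U)) → 1

|E| = 1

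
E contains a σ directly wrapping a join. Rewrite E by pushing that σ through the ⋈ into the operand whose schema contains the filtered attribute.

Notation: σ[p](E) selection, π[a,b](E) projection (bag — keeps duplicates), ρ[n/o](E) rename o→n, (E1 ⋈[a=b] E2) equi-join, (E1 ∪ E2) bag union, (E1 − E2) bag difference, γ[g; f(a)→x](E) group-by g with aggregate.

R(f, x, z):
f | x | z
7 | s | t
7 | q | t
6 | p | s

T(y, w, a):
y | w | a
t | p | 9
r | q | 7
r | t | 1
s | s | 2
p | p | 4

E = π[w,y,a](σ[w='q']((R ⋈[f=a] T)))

σ filters on w, owned by the right side.
E' = π[w,y,a]((R ⋈[f=a] σ[w='q'](T)))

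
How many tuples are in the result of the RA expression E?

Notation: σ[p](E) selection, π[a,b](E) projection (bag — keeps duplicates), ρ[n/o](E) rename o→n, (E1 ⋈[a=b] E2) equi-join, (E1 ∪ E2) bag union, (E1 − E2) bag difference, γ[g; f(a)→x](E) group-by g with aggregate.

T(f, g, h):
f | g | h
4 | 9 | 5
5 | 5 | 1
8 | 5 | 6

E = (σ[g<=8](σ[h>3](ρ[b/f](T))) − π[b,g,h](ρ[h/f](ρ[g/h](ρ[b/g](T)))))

Stepwise |·|:
  T → 3
  ρ[b/f](T) → 3
  σ[h>3](ρ[b/f](T)) → 2
  σ[g<=8](σ[h>3](ρ[b/f](T))) → 1
  T → 3
  ρ[b/g](T) → 3
  ρ[g/h](ρ[b/g](T)) → 3
  ρ[h/f](ρ[g/h](ρ[b/g](T))) → 3
  π[b,g,h](ρ[h/f](ρ[g/h](ρ[b/g](T)))) → 3
  (σ[g<=8](σ[h>3](ρ[b/f](T))) − π[b,g,h](ρ[h/f](ρ[g/h](ρ[b/g](T))))) → 1

|E| = 1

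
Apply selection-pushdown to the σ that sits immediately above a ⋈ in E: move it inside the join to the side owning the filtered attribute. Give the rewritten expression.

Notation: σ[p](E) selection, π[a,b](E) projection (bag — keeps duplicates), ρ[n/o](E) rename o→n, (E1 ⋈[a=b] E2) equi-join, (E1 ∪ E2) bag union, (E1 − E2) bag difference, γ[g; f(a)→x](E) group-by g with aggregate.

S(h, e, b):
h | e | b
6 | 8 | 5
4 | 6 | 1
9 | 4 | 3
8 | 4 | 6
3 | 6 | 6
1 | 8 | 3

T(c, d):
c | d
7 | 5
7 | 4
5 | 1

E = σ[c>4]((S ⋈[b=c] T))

σ filters on c, owned by the right side.
E' = (S ⋈[b=c] σ[c>4](T))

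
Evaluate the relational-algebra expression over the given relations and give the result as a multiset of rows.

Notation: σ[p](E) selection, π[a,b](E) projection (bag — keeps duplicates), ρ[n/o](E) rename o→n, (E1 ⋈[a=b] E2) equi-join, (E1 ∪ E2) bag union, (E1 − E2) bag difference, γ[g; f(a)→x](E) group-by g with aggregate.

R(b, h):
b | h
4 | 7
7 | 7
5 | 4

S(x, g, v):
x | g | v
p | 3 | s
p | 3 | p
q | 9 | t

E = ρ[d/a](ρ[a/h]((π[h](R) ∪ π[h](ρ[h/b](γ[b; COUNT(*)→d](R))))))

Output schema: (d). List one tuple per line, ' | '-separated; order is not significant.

Stepwise |·|:
  R → 3
  π[h](R) → 3
  R → 3
  γ[b; COUNT(*)→d](R) → 3
  ρ[h/b](γ[b; COUNT(*)→d](R)) → 3
  π[h](ρ[h/b](γ[b; COUNT(*)→d](R))) → 3
  (π[h](R) ∪ π[h](ρ[h/b](γ[b; COUNT(*)→d](R)))) → 6
  ρ[a/h]((π[h](R) ∪ π[h](ρ[h/b](γ[b; COUNT(*)→d](R))))) → 6
  ρ[d/a](ρ[a/h]((π[h](R) ∪ π[h](ρ[h/b](γ[b; COUNT(*)→d](R)))))) → 6

== RESULT ==
d
4
4
5
7
7
7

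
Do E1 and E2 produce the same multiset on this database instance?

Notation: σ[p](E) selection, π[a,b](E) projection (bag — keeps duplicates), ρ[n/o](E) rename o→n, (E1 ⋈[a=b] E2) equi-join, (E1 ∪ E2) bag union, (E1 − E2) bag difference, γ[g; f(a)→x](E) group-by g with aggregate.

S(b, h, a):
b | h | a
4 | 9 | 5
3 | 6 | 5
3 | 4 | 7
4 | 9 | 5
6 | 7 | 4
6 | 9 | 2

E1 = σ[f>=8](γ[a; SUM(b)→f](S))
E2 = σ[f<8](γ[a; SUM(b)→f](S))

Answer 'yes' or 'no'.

E1 row counts bottom-up:
  S → 6
  γ[a; SUM(b)→f](S) → 4
  σ[f>=8](γ[a; SUM(b)→f](S)) → 1
E2 row counts bottom-up:
  S → 6
  γ[a; SUM(b)→f](S) → 4
  σ[f<8](γ[a; SUM(b)→f](S)) → 3

E1 result:
a | f
5 | 11
E2 result:
a | f
2 | 6
4 | 6
7 | 3
Witness: (4, 6) appears 0× in E1 but 1× in E2.

no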